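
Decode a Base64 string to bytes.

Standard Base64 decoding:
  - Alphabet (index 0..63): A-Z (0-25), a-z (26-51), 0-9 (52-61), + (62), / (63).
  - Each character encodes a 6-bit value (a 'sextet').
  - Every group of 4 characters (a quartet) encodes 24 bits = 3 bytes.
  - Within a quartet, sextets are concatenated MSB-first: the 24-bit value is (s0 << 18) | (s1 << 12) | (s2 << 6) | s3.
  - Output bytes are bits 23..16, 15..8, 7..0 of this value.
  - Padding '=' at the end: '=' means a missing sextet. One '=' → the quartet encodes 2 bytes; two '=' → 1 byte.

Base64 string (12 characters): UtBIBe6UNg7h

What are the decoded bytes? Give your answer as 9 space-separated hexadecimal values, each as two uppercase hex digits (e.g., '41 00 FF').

Answer: 52 D0 48 05 EE 94 36 0E E1

Derivation:
After char 0 ('U'=20): chars_in_quartet=1 acc=0x14 bytes_emitted=0
After char 1 ('t'=45): chars_in_quartet=2 acc=0x52D bytes_emitted=0
After char 2 ('B'=1): chars_in_quartet=3 acc=0x14B41 bytes_emitted=0
After char 3 ('I'=8): chars_in_quartet=4 acc=0x52D048 -> emit 52 D0 48, reset; bytes_emitted=3
After char 4 ('B'=1): chars_in_quartet=1 acc=0x1 bytes_emitted=3
After char 5 ('e'=30): chars_in_quartet=2 acc=0x5E bytes_emitted=3
After char 6 ('6'=58): chars_in_quartet=3 acc=0x17BA bytes_emitted=3
After char 7 ('U'=20): chars_in_quartet=4 acc=0x5EE94 -> emit 05 EE 94, reset; bytes_emitted=6
After char 8 ('N'=13): chars_in_quartet=1 acc=0xD bytes_emitted=6
After char 9 ('g'=32): chars_in_quartet=2 acc=0x360 bytes_emitted=6
After char 10 ('7'=59): chars_in_quartet=3 acc=0xD83B bytes_emitted=6
After char 11 ('h'=33): chars_in_quartet=4 acc=0x360EE1 -> emit 36 0E E1, reset; bytes_emitted=9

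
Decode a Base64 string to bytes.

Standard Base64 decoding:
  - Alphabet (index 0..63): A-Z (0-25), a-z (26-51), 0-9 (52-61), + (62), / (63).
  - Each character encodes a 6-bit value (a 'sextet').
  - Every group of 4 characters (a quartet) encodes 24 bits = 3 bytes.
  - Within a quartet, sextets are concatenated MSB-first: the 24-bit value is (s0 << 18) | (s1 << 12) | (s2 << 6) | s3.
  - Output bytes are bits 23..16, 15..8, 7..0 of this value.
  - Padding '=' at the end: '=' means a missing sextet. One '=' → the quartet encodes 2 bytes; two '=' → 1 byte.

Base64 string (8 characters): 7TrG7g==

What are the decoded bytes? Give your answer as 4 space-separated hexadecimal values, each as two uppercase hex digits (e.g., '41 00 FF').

After char 0 ('7'=59): chars_in_quartet=1 acc=0x3B bytes_emitted=0
After char 1 ('T'=19): chars_in_quartet=2 acc=0xED3 bytes_emitted=0
After char 2 ('r'=43): chars_in_quartet=3 acc=0x3B4EB bytes_emitted=0
After char 3 ('G'=6): chars_in_quartet=4 acc=0xED3AC6 -> emit ED 3A C6, reset; bytes_emitted=3
After char 4 ('7'=59): chars_in_quartet=1 acc=0x3B bytes_emitted=3
After char 5 ('g'=32): chars_in_quartet=2 acc=0xEE0 bytes_emitted=3
Padding '==': partial quartet acc=0xEE0 -> emit EE; bytes_emitted=4

Answer: ED 3A C6 EE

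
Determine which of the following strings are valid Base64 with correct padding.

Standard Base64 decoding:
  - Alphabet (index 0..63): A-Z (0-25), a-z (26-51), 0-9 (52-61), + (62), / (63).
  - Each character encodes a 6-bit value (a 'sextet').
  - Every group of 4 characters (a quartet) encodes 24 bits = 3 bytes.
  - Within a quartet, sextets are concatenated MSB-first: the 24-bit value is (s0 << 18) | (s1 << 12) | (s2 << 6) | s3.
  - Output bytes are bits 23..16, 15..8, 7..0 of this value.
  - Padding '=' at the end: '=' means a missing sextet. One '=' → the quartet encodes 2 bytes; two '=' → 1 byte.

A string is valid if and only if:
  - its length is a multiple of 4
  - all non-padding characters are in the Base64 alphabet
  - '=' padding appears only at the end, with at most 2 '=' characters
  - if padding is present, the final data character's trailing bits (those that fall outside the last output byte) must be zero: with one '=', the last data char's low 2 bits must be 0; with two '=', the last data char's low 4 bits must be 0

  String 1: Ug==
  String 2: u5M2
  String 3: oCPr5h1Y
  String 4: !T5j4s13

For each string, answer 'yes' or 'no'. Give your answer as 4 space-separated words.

String 1: 'Ug==' → valid
String 2: 'u5M2' → valid
String 3: 'oCPr5h1Y' → valid
String 4: '!T5j4s13' → invalid (bad char(s): ['!'])

Answer: yes yes yes no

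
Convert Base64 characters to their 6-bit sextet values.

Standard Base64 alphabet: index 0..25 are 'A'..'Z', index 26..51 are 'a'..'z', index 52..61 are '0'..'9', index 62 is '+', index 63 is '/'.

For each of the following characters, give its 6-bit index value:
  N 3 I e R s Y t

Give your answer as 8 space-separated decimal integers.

Answer: 13 55 8 30 17 44 24 45

Derivation:
'N': A..Z range, ord('N') − ord('A') = 13
'3': 0..9 range, 52 + ord('3') − ord('0') = 55
'I': A..Z range, ord('I') − ord('A') = 8
'e': a..z range, 26 + ord('e') − ord('a') = 30
'R': A..Z range, ord('R') − ord('A') = 17
's': a..z range, 26 + ord('s') − ord('a') = 44
'Y': A..Z range, ord('Y') − ord('A') = 24
't': a..z range, 26 + ord('t') − ord('a') = 45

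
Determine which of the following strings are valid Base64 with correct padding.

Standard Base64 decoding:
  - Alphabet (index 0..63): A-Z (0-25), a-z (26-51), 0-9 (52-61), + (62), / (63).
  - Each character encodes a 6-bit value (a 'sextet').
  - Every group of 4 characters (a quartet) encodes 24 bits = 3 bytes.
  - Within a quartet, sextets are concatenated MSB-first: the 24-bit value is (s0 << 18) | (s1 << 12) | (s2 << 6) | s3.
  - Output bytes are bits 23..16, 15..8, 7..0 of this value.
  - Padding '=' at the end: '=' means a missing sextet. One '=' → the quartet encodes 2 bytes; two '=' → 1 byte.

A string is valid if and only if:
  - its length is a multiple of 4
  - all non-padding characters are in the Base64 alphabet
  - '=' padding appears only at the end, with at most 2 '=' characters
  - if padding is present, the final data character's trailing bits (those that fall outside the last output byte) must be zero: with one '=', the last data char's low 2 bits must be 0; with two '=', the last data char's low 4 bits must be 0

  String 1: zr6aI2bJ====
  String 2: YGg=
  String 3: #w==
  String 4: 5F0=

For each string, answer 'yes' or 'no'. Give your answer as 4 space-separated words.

Answer: no yes no yes

Derivation:
String 1: 'zr6aI2bJ====' → invalid (4 pad chars (max 2))
String 2: 'YGg=' → valid
String 3: '#w==' → invalid (bad char(s): ['#'])
String 4: '5F0=' → valid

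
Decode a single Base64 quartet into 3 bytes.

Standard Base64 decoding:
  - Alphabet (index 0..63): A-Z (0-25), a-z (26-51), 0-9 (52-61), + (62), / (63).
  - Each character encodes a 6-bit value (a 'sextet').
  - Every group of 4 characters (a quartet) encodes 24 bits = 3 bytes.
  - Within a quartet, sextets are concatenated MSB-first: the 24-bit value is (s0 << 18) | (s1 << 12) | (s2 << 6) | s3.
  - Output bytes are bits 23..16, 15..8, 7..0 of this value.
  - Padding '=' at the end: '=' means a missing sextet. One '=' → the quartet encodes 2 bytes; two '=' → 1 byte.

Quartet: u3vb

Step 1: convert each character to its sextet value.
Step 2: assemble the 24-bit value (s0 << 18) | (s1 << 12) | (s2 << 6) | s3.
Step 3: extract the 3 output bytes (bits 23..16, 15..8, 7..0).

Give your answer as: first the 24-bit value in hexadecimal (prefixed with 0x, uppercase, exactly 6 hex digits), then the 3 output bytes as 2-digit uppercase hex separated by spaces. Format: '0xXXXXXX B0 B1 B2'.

Sextets: u=46, 3=55, v=47, b=27
24-bit: (46<<18) | (55<<12) | (47<<6) | 27
      = 0xB80000 | 0x037000 | 0x000BC0 | 0x00001B
      = 0xBB7BDB
Bytes: (v>>16)&0xFF=BB, (v>>8)&0xFF=7B, v&0xFF=DB

Answer: 0xBB7BDB BB 7B DB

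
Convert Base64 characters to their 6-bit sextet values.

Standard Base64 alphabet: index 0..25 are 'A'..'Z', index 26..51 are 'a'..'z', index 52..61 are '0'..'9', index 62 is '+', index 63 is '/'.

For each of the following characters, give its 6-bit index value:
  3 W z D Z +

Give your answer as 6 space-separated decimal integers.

'3': 0..9 range, 52 + ord('3') − ord('0') = 55
'W': A..Z range, ord('W') − ord('A') = 22
'z': a..z range, 26 + ord('z') − ord('a') = 51
'D': A..Z range, ord('D') − ord('A') = 3
'Z': A..Z range, ord('Z') − ord('A') = 25
'+': index 62

Answer: 55 22 51 3 25 62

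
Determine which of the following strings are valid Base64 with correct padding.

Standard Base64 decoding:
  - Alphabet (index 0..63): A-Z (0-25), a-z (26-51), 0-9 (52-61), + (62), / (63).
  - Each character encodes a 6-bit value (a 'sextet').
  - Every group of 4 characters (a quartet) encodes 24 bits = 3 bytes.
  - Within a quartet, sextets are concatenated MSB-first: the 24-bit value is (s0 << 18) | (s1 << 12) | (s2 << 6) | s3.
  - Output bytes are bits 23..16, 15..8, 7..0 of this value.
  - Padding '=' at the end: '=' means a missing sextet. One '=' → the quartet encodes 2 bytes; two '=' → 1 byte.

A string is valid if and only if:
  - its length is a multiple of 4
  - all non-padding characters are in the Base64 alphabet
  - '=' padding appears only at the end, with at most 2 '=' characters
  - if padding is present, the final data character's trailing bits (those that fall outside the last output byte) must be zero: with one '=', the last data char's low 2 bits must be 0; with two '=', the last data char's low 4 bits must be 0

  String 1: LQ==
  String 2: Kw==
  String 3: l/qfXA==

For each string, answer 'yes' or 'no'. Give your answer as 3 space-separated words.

Answer: yes yes yes

Derivation:
String 1: 'LQ==' → valid
String 2: 'Kw==' → valid
String 3: 'l/qfXA==' → valid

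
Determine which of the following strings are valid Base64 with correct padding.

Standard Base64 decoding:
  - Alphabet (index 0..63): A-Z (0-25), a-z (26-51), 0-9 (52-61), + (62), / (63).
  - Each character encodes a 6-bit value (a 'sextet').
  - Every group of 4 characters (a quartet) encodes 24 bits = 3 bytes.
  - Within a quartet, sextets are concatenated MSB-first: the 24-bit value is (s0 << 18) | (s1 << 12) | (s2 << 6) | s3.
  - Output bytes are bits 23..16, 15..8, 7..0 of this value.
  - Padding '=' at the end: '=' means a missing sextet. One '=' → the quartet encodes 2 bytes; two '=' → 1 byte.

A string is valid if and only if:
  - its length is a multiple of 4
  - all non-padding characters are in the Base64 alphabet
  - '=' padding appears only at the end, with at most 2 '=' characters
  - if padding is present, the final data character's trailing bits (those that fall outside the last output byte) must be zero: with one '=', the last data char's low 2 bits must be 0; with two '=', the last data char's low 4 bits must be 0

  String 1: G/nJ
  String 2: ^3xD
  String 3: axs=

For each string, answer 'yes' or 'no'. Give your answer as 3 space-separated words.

Answer: yes no yes

Derivation:
String 1: 'G/nJ' → valid
String 2: '^3xD' → invalid (bad char(s): ['^'])
String 3: 'axs=' → valid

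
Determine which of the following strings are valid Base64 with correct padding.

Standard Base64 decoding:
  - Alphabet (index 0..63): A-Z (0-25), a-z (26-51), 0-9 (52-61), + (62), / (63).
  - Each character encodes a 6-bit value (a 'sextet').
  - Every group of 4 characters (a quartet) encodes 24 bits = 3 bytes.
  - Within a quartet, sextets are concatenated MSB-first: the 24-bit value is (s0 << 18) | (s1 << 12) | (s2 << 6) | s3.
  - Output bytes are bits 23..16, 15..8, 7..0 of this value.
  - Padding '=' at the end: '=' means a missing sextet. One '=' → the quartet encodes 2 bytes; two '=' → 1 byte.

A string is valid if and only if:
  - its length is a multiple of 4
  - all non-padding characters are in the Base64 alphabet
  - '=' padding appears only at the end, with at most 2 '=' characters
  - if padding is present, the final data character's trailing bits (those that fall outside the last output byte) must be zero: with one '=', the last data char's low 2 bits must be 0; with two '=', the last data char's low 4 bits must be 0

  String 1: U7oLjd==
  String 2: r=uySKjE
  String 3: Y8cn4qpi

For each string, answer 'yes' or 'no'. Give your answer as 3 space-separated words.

String 1: 'U7oLjd==' → invalid (bad trailing bits)
String 2: 'r=uySKjE' → invalid (bad char(s): ['=']; '=' in middle)
String 3: 'Y8cn4qpi' → valid

Answer: no no yes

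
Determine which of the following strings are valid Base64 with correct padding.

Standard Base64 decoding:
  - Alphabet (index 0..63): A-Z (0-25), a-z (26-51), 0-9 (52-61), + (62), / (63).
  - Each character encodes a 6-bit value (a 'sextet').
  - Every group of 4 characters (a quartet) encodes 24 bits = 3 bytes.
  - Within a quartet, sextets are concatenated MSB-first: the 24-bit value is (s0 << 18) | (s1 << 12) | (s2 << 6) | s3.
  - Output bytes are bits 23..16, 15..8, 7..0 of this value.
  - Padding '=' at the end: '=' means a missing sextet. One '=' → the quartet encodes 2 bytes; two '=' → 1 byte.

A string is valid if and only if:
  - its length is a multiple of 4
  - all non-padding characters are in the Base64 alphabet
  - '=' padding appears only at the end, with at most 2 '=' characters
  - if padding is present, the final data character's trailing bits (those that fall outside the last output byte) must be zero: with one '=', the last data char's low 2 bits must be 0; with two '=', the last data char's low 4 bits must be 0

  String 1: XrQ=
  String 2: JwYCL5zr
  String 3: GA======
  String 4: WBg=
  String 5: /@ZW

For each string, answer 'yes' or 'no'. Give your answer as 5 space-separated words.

Answer: yes yes no yes no

Derivation:
String 1: 'XrQ=' → valid
String 2: 'JwYCL5zr' → valid
String 3: 'GA======' → invalid (6 pad chars (max 2))
String 4: 'WBg=' → valid
String 5: '/@ZW' → invalid (bad char(s): ['@'])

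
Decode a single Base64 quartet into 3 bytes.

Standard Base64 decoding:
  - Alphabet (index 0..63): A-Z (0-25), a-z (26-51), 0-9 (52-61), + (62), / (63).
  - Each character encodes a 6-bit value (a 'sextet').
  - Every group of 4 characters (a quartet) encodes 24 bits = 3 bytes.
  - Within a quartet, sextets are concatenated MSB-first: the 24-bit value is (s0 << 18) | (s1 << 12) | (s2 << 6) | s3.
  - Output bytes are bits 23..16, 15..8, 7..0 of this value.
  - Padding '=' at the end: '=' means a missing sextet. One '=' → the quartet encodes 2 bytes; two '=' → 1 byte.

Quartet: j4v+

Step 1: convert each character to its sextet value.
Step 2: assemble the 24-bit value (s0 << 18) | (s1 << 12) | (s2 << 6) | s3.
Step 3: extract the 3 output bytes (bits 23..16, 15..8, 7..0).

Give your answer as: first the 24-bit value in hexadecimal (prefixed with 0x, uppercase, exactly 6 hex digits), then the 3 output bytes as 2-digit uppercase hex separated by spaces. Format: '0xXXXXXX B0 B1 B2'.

Answer: 0x8F8BFE 8F 8B FE

Derivation:
Sextets: j=35, 4=56, v=47, +=62
24-bit: (35<<18) | (56<<12) | (47<<6) | 62
      = 0x8C0000 | 0x038000 | 0x000BC0 | 0x00003E
      = 0x8F8BFE
Bytes: (v>>16)&0xFF=8F, (v>>8)&0xFF=8B, v&0xFF=FE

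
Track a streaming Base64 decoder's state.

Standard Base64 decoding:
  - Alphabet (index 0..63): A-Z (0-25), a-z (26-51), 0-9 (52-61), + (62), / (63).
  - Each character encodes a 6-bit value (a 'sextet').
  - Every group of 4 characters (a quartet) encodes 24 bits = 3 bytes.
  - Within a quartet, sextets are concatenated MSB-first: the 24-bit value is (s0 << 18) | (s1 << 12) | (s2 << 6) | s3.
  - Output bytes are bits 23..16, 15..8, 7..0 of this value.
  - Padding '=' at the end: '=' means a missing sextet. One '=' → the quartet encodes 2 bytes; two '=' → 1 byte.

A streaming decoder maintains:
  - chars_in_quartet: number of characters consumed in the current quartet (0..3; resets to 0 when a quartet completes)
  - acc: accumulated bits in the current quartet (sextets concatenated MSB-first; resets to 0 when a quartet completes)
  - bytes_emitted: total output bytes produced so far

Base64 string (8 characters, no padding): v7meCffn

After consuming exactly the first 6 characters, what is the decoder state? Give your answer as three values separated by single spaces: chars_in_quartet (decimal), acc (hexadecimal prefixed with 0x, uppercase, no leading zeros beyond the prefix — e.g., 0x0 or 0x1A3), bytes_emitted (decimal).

After char 0 ('v'=47): chars_in_quartet=1 acc=0x2F bytes_emitted=0
After char 1 ('7'=59): chars_in_quartet=2 acc=0xBFB bytes_emitted=0
After char 2 ('m'=38): chars_in_quartet=3 acc=0x2FEE6 bytes_emitted=0
After char 3 ('e'=30): chars_in_quartet=4 acc=0xBFB99E -> emit BF B9 9E, reset; bytes_emitted=3
After char 4 ('C'=2): chars_in_quartet=1 acc=0x2 bytes_emitted=3
After char 5 ('f'=31): chars_in_quartet=2 acc=0x9F bytes_emitted=3

Answer: 2 0x9F 3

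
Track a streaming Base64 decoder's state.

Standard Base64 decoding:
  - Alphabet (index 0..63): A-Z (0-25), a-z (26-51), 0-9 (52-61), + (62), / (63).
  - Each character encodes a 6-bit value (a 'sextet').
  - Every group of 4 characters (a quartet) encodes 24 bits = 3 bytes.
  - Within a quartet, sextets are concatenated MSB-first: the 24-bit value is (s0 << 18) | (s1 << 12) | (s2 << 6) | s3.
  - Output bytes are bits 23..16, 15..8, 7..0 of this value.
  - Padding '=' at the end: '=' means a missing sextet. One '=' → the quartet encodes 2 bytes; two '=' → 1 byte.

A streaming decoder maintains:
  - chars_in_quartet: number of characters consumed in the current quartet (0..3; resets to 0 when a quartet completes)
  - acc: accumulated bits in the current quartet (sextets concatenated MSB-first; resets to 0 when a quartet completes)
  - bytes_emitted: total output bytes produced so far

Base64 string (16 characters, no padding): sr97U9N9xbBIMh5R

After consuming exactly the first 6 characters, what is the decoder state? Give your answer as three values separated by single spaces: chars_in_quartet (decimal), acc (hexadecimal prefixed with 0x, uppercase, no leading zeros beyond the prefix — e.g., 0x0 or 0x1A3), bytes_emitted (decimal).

After char 0 ('s'=44): chars_in_quartet=1 acc=0x2C bytes_emitted=0
After char 1 ('r'=43): chars_in_quartet=2 acc=0xB2B bytes_emitted=0
After char 2 ('9'=61): chars_in_quartet=3 acc=0x2CAFD bytes_emitted=0
After char 3 ('7'=59): chars_in_quartet=4 acc=0xB2BF7B -> emit B2 BF 7B, reset; bytes_emitted=3
After char 4 ('U'=20): chars_in_quartet=1 acc=0x14 bytes_emitted=3
After char 5 ('9'=61): chars_in_quartet=2 acc=0x53D bytes_emitted=3

Answer: 2 0x53D 3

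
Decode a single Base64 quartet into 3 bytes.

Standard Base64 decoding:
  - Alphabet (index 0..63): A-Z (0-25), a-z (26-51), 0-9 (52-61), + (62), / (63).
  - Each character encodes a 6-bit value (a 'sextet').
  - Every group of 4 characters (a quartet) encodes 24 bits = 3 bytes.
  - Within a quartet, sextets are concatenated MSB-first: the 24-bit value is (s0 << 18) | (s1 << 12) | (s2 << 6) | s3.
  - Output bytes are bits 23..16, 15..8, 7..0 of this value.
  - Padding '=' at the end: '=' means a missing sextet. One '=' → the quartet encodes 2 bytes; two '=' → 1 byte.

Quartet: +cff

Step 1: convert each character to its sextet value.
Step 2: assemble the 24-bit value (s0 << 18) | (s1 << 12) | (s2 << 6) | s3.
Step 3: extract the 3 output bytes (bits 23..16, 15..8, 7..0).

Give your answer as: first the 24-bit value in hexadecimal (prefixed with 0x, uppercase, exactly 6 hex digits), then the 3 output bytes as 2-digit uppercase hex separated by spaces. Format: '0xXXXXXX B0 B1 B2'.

Sextets: +=62, c=28, f=31, f=31
24-bit: (62<<18) | (28<<12) | (31<<6) | 31
      = 0xF80000 | 0x01C000 | 0x0007C0 | 0x00001F
      = 0xF9C7DF
Bytes: (v>>16)&0xFF=F9, (v>>8)&0xFF=C7, v&0xFF=DF

Answer: 0xF9C7DF F9 C7 DF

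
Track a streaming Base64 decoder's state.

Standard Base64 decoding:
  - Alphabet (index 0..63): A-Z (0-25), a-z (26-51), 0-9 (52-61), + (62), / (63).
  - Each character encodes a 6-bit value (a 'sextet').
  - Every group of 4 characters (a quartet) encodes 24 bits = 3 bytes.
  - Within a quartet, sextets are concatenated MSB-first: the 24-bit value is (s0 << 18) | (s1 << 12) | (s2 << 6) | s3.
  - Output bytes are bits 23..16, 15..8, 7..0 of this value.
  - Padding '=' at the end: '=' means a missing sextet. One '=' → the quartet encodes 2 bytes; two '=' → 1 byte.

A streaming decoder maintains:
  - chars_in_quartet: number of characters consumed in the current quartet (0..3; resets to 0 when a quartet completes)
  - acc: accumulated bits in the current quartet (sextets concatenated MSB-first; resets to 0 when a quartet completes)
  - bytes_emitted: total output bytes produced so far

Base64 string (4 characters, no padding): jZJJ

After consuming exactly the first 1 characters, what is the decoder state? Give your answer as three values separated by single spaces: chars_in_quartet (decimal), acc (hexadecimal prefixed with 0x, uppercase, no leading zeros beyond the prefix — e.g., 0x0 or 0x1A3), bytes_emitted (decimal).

Answer: 1 0x23 0

Derivation:
After char 0 ('j'=35): chars_in_quartet=1 acc=0x23 bytes_emitted=0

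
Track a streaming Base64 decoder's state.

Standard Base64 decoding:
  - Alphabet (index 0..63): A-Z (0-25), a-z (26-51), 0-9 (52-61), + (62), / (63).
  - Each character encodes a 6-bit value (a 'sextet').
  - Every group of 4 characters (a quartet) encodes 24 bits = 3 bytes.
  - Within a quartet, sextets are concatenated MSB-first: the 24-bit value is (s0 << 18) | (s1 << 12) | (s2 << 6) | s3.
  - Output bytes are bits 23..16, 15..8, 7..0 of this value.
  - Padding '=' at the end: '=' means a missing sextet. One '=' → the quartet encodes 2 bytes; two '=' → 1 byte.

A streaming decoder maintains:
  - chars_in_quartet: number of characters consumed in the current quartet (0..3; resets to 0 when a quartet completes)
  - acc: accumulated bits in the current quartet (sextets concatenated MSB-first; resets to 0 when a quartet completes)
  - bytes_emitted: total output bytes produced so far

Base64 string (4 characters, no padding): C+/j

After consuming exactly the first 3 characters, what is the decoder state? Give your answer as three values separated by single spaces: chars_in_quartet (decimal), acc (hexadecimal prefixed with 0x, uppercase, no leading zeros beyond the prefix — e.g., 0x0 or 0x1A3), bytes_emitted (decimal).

After char 0 ('C'=2): chars_in_quartet=1 acc=0x2 bytes_emitted=0
After char 1 ('+'=62): chars_in_quartet=2 acc=0xBE bytes_emitted=0
After char 2 ('/'=63): chars_in_quartet=3 acc=0x2FBF bytes_emitted=0

Answer: 3 0x2FBF 0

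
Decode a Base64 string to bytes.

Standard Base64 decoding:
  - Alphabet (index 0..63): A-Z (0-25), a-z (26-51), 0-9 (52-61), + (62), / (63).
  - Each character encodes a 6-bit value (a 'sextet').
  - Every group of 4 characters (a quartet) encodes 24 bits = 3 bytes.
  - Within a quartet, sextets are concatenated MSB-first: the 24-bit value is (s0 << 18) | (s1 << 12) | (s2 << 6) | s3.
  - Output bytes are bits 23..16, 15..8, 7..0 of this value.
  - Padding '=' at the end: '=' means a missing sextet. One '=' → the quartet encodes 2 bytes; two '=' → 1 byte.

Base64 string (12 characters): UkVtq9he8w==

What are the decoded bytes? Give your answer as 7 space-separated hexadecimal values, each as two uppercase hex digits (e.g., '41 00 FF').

After char 0 ('U'=20): chars_in_quartet=1 acc=0x14 bytes_emitted=0
After char 1 ('k'=36): chars_in_quartet=2 acc=0x524 bytes_emitted=0
After char 2 ('V'=21): chars_in_quartet=3 acc=0x14915 bytes_emitted=0
After char 3 ('t'=45): chars_in_quartet=4 acc=0x52456D -> emit 52 45 6D, reset; bytes_emitted=3
After char 4 ('q'=42): chars_in_quartet=1 acc=0x2A bytes_emitted=3
After char 5 ('9'=61): chars_in_quartet=2 acc=0xABD bytes_emitted=3
After char 6 ('h'=33): chars_in_quartet=3 acc=0x2AF61 bytes_emitted=3
After char 7 ('e'=30): chars_in_quartet=4 acc=0xABD85E -> emit AB D8 5E, reset; bytes_emitted=6
After char 8 ('8'=60): chars_in_quartet=1 acc=0x3C bytes_emitted=6
After char 9 ('w'=48): chars_in_quartet=2 acc=0xF30 bytes_emitted=6
Padding '==': partial quartet acc=0xF30 -> emit F3; bytes_emitted=7

Answer: 52 45 6D AB D8 5E F3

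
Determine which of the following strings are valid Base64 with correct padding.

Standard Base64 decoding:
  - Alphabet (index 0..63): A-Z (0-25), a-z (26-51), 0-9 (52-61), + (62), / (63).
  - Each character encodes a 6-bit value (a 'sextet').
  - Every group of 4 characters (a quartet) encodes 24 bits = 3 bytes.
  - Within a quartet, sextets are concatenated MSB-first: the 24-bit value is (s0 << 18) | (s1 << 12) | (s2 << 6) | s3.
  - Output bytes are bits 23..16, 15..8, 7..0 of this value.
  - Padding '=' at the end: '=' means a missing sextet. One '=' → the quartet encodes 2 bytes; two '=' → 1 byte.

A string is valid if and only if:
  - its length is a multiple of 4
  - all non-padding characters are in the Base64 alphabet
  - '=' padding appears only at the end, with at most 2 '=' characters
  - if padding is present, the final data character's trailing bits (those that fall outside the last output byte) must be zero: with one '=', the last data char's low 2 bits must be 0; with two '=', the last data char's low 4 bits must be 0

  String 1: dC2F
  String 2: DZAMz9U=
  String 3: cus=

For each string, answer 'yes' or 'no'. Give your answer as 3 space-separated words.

Answer: yes yes yes

Derivation:
String 1: 'dC2F' → valid
String 2: 'DZAMz9U=' → valid
String 3: 'cus=' → valid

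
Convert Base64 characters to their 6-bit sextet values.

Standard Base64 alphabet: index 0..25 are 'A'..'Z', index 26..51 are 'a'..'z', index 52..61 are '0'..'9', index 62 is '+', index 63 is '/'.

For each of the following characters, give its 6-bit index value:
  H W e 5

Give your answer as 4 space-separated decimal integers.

Answer: 7 22 30 57

Derivation:
'H': A..Z range, ord('H') − ord('A') = 7
'W': A..Z range, ord('W') − ord('A') = 22
'e': a..z range, 26 + ord('e') − ord('a') = 30
'5': 0..9 range, 52 + ord('5') − ord('0') = 57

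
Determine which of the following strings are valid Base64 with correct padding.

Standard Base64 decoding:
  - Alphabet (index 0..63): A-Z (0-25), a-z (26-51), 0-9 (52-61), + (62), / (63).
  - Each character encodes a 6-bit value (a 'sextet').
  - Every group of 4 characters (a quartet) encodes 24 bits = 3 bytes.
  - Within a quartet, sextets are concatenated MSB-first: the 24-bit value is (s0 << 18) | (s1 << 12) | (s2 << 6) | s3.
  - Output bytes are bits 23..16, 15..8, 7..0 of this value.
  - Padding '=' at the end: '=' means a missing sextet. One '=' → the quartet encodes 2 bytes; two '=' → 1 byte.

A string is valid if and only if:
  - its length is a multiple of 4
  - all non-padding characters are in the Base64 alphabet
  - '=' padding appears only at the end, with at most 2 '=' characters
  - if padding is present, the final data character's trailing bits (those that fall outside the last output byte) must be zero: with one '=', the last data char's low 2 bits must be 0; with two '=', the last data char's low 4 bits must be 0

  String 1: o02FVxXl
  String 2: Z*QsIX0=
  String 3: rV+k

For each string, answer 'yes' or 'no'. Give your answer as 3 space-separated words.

String 1: 'o02FVxXl' → valid
String 2: 'Z*QsIX0=' → invalid (bad char(s): ['*'])
String 3: 'rV+k' → valid

Answer: yes no yes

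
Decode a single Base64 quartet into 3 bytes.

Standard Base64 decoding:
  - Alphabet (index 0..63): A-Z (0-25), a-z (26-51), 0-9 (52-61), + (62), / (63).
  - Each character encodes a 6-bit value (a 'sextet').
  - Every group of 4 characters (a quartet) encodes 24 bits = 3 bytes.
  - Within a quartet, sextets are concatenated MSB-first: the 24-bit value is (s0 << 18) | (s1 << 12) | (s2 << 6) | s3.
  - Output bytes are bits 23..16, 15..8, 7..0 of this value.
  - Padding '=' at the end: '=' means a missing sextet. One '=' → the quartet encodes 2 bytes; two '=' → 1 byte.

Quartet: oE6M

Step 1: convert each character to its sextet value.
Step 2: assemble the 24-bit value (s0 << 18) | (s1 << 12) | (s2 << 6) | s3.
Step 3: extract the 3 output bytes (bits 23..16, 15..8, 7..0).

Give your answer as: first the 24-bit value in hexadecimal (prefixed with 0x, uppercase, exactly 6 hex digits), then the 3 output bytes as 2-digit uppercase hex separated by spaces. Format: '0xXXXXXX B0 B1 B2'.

Answer: 0xA04E8C A0 4E 8C

Derivation:
Sextets: o=40, E=4, 6=58, M=12
24-bit: (40<<18) | (4<<12) | (58<<6) | 12
      = 0xA00000 | 0x004000 | 0x000E80 | 0x00000C
      = 0xA04E8C
Bytes: (v>>16)&0xFF=A0, (v>>8)&0xFF=4E, v&0xFF=8C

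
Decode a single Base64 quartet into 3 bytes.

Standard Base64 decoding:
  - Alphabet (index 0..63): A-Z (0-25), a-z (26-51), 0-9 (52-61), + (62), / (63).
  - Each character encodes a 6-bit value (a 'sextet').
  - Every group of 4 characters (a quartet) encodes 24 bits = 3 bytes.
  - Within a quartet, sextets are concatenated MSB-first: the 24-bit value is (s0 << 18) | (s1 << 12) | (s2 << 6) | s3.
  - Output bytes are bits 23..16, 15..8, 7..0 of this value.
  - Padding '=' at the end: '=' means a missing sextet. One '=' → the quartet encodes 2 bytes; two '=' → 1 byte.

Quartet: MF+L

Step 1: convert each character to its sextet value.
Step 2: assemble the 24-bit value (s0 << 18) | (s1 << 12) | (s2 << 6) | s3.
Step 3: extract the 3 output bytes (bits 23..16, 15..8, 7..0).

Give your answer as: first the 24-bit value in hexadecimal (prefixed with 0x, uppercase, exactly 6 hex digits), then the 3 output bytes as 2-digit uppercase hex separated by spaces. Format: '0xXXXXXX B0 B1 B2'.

Answer: 0x305F8B 30 5F 8B

Derivation:
Sextets: M=12, F=5, +=62, L=11
24-bit: (12<<18) | (5<<12) | (62<<6) | 11
      = 0x300000 | 0x005000 | 0x000F80 | 0x00000B
      = 0x305F8B
Bytes: (v>>16)&0xFF=30, (v>>8)&0xFF=5F, v&0xFF=8B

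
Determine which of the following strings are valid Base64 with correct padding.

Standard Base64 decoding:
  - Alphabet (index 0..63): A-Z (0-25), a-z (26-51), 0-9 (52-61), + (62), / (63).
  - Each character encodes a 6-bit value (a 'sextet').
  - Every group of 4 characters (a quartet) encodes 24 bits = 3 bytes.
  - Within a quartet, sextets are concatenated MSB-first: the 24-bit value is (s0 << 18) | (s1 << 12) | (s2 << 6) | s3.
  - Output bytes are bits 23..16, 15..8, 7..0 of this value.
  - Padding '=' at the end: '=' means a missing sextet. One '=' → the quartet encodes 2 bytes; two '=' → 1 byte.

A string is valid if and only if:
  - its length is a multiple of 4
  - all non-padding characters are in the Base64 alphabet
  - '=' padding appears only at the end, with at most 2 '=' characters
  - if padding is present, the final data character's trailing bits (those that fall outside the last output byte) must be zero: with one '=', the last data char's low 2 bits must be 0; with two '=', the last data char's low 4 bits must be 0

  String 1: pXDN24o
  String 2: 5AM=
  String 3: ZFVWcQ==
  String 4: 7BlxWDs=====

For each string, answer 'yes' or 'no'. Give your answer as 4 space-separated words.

Answer: no yes yes no

Derivation:
String 1: 'pXDN24o' → invalid (len=7 not mult of 4)
String 2: '5AM=' → valid
String 3: 'ZFVWcQ==' → valid
String 4: '7BlxWDs=====' → invalid (5 pad chars (max 2))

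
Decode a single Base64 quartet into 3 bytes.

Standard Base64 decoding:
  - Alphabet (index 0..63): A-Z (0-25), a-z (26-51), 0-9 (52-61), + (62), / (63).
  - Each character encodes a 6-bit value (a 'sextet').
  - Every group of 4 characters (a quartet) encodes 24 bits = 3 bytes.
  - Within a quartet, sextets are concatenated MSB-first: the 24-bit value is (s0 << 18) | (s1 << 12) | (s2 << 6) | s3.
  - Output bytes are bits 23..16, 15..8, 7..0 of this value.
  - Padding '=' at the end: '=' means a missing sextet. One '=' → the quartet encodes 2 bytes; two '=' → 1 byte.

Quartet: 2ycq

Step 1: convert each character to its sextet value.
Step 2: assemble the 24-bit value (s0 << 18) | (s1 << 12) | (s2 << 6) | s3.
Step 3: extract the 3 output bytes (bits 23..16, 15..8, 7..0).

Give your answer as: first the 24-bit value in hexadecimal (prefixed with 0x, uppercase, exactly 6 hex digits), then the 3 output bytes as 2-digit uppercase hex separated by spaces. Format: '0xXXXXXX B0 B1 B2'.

Answer: 0xDB272A DB 27 2A

Derivation:
Sextets: 2=54, y=50, c=28, q=42
24-bit: (54<<18) | (50<<12) | (28<<6) | 42
      = 0xD80000 | 0x032000 | 0x000700 | 0x00002A
      = 0xDB272A
Bytes: (v>>16)&0xFF=DB, (v>>8)&0xFF=27, v&0xFF=2A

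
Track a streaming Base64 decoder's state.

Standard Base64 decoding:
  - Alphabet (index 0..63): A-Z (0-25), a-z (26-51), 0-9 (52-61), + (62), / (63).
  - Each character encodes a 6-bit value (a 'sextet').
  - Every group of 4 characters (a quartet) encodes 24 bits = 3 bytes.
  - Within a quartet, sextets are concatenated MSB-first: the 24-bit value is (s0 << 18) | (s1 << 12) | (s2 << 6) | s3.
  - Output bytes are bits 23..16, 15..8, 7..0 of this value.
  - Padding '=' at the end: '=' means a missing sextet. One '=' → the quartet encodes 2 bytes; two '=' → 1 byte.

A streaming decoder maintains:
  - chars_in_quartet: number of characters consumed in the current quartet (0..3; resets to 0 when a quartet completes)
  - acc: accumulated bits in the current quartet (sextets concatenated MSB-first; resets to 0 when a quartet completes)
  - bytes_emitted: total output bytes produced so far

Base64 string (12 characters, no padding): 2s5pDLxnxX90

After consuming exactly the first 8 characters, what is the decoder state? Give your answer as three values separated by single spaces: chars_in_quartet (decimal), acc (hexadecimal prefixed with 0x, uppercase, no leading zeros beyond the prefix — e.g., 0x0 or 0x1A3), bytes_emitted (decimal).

After char 0 ('2'=54): chars_in_quartet=1 acc=0x36 bytes_emitted=0
After char 1 ('s'=44): chars_in_quartet=2 acc=0xDAC bytes_emitted=0
After char 2 ('5'=57): chars_in_quartet=3 acc=0x36B39 bytes_emitted=0
After char 3 ('p'=41): chars_in_quartet=4 acc=0xDACE69 -> emit DA CE 69, reset; bytes_emitted=3
After char 4 ('D'=3): chars_in_quartet=1 acc=0x3 bytes_emitted=3
After char 5 ('L'=11): chars_in_quartet=2 acc=0xCB bytes_emitted=3
After char 6 ('x'=49): chars_in_quartet=3 acc=0x32F1 bytes_emitted=3
After char 7 ('n'=39): chars_in_quartet=4 acc=0xCBC67 -> emit 0C BC 67, reset; bytes_emitted=6

Answer: 0 0x0 6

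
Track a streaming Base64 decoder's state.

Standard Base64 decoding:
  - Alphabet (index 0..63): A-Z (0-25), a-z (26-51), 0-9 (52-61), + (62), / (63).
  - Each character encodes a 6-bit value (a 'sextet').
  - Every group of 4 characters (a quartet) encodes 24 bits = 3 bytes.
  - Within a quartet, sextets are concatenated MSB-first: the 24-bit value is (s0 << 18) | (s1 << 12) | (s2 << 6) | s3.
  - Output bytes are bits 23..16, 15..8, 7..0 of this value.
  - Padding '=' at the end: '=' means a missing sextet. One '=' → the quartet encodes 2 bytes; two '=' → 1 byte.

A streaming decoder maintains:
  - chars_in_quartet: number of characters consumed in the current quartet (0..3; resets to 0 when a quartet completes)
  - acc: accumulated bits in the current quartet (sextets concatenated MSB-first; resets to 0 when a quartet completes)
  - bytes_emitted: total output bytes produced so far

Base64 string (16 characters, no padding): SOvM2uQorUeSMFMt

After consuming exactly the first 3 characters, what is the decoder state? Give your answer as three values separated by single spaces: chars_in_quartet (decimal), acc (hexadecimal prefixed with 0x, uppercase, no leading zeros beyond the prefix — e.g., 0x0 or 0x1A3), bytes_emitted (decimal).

After char 0 ('S'=18): chars_in_quartet=1 acc=0x12 bytes_emitted=0
After char 1 ('O'=14): chars_in_quartet=2 acc=0x48E bytes_emitted=0
After char 2 ('v'=47): chars_in_quartet=3 acc=0x123AF bytes_emitted=0

Answer: 3 0x123AF 0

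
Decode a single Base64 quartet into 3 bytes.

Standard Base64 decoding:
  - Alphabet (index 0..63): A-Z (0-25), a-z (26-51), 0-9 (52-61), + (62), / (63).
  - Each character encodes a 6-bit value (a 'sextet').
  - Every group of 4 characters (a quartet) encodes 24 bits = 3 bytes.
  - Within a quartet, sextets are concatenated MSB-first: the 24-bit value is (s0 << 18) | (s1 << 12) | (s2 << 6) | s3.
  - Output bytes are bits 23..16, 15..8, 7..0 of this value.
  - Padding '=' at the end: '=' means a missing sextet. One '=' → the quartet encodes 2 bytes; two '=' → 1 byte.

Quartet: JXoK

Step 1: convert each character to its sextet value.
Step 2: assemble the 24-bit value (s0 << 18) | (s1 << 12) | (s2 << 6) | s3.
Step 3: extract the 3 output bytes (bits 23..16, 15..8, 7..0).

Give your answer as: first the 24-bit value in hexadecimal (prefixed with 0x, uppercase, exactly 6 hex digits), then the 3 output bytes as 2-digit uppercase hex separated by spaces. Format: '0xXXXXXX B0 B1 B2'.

Sextets: J=9, X=23, o=40, K=10
24-bit: (9<<18) | (23<<12) | (40<<6) | 10
      = 0x240000 | 0x017000 | 0x000A00 | 0x00000A
      = 0x257A0A
Bytes: (v>>16)&0xFF=25, (v>>8)&0xFF=7A, v&0xFF=0A

Answer: 0x257A0A 25 7A 0A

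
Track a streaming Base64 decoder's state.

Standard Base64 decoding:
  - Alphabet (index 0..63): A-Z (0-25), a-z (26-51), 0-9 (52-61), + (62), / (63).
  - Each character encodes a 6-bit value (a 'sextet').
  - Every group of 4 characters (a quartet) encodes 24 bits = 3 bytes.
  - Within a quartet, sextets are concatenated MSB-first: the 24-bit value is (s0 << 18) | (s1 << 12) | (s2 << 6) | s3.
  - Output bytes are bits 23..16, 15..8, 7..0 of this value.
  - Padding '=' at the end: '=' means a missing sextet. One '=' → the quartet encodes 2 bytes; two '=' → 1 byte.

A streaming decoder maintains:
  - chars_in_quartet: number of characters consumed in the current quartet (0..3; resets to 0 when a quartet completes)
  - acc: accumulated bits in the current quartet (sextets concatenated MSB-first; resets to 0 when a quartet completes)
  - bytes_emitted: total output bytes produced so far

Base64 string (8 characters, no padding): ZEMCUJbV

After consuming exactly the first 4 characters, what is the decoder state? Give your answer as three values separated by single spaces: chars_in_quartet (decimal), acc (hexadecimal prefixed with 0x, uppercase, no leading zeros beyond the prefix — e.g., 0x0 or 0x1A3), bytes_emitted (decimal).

After char 0 ('Z'=25): chars_in_quartet=1 acc=0x19 bytes_emitted=0
After char 1 ('E'=4): chars_in_quartet=2 acc=0x644 bytes_emitted=0
After char 2 ('M'=12): chars_in_quartet=3 acc=0x1910C bytes_emitted=0
After char 3 ('C'=2): chars_in_quartet=4 acc=0x644302 -> emit 64 43 02, reset; bytes_emitted=3

Answer: 0 0x0 3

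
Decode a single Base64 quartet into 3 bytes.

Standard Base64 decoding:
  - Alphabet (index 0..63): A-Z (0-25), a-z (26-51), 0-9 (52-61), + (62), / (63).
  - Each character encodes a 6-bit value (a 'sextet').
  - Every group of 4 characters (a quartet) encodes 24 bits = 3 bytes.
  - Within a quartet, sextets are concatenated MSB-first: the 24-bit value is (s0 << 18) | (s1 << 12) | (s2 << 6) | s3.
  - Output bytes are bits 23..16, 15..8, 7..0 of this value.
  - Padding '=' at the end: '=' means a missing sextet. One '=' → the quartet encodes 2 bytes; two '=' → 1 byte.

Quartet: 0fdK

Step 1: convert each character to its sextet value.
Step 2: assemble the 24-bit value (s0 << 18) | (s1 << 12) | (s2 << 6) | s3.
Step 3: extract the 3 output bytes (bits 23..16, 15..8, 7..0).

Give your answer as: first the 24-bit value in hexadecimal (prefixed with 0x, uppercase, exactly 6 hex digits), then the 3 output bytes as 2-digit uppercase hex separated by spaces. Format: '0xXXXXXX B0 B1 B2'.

Answer: 0xD1F74A D1 F7 4A

Derivation:
Sextets: 0=52, f=31, d=29, K=10
24-bit: (52<<18) | (31<<12) | (29<<6) | 10
      = 0xD00000 | 0x01F000 | 0x000740 | 0x00000A
      = 0xD1F74A
Bytes: (v>>16)&0xFF=D1, (v>>8)&0xFF=F7, v&0xFF=4A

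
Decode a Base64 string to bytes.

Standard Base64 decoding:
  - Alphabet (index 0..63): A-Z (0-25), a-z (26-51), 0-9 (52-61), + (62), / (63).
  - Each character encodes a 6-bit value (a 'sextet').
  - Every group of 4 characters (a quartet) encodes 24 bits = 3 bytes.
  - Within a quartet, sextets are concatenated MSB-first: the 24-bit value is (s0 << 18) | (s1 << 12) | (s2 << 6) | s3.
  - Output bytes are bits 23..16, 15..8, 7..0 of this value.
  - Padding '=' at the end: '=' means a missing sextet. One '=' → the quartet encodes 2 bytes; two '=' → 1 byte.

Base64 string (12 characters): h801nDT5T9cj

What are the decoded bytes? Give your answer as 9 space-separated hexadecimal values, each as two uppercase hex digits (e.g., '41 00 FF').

After char 0 ('h'=33): chars_in_quartet=1 acc=0x21 bytes_emitted=0
After char 1 ('8'=60): chars_in_quartet=2 acc=0x87C bytes_emitted=0
After char 2 ('0'=52): chars_in_quartet=3 acc=0x21F34 bytes_emitted=0
After char 3 ('1'=53): chars_in_quartet=4 acc=0x87CD35 -> emit 87 CD 35, reset; bytes_emitted=3
After char 4 ('n'=39): chars_in_quartet=1 acc=0x27 bytes_emitted=3
After char 5 ('D'=3): chars_in_quartet=2 acc=0x9C3 bytes_emitted=3
After char 6 ('T'=19): chars_in_quartet=3 acc=0x270D3 bytes_emitted=3
After char 7 ('5'=57): chars_in_quartet=4 acc=0x9C34F9 -> emit 9C 34 F9, reset; bytes_emitted=6
After char 8 ('T'=19): chars_in_quartet=1 acc=0x13 bytes_emitted=6
After char 9 ('9'=61): chars_in_quartet=2 acc=0x4FD bytes_emitted=6
After char 10 ('c'=28): chars_in_quartet=3 acc=0x13F5C bytes_emitted=6
After char 11 ('j'=35): chars_in_quartet=4 acc=0x4FD723 -> emit 4F D7 23, reset; bytes_emitted=9

Answer: 87 CD 35 9C 34 F9 4F D7 23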